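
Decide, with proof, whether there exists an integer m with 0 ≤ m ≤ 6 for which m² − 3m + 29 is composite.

m = 1

At m = 1: 1² − 3·1 + 29 = 27 = 3·9, which is composite.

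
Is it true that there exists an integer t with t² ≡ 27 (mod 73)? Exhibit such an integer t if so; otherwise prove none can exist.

t = 63

Take t = 63. Then 63² = 3969 = 54·73 + 27, so 63² ≡ 27 (mod 73).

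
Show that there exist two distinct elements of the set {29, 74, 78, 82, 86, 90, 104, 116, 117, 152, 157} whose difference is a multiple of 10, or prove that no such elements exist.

Both 74 and 104 leave remainder 4 on division by 10; their difference 30 = 3·10 is a multiple of 10.

Yes: 74 and 104.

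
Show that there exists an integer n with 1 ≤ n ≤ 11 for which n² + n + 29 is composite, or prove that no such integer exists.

At n = 7: 7² + 7 + 29 = 85 = 5·17, which is composite.

n = 7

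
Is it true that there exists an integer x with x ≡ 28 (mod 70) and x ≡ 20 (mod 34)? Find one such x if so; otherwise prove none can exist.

The moduli are not coprime: gcd(70, 34) = 2. Compatibility requires 2 ∣ (20 − 28) = -8, which holds, so solutions exist.
Write x = 28 + 70t. Then 70t ≡ 20 − 28 ≡ 26 (mod 34); dividing through by 2 gives 35t ≡ 13 (mod 17).
35 ≡ 1 (mod 17), so this reads 1t ≡ 13 (mod 17). So t ≡ 13 (mod 17).
Then x = 28 + 70·13 = 938.
Indeed 938 ≡ 28 (mod 70) and 938 ≡ 20 (mod 34).

x = 938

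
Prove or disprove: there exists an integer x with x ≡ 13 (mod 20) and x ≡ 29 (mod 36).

x = 173

Here gcd(20, 36) = 4, and both 13 and 29 leave remainder 1 mod 4, so the system is consistent.
Put x = 13 + 20t, so we need 20t ≡ 16 (mod 36), equivalently (divide by 4) 5t ≡ 4 (mod 9).
Since 5·2 = 10 = 1·9 + 1, the inverse of 5 mod 9 is 2.
Multiplying by 2: t ≡ 2·4 = 8 (mod 9).
Then x = 13 + 20·8 = 173.
Indeed 173 ≡ 13 (mod 20) and 173 ≡ 29 (mod 36).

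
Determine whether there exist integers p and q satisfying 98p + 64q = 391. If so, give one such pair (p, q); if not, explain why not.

No, no such integers exist.

gcd(98, 64) = 2, so every integer of the form 98p + 64q is a multiple of 2.
But 391 = 2·195 + 1, so 2 ∤ 391.
Therefore 98p + 64q = 391 has no solution in integers.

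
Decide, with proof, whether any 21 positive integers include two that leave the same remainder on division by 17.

Each integer lies in one of the 17 residue classes modulo 17.
Since 21 > 17, two of the 21 integers must share a residue class by the pigeonhole principle; call them a and b.
So a and b have equal remainders mod 17, which is exactly what was to be shown.

True.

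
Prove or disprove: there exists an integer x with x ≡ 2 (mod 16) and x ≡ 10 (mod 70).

Here gcd(16, 70) = 2, and both 2 and 10 leave remainder 0 mod 2, so the system is consistent.
Put x = 2 + 16t, so we need 16t ≡ 8 (mod 70), equivalently (divide by 2) 8t ≡ 4 (mod 35).
Invert 8 mod 35 by the Euclidean algorithm: 35 = 4·8 + 3, 8 = 2·3 + 2, 3 = 1·2 + 1, 2 = 2·1 + 0; back-substituting, 1 = 3 − 1·2 = 3 − (8 − 2·3) = −8 + 3·3 = −8 + 3·(35 − 4·8) = 3·35 − 13·8. Hence 8·(-13) ≡ 1, so 8⁻¹ ≡ -13 ≡ 22 (mod 35).
Multiplying by 22: t ≡ 22·4 = 88 ≡ 18 (mod 35).
Then x = 2 + 16·18 = 290.
Check: 290 mod 16 = 2, 290 mod 70 = 10. ✓

x = 290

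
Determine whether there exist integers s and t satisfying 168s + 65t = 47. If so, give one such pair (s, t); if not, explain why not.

Since gcd(168, 65) = 1, every integer is an integer combination of 168 and 65.
Dividing repeatedly: 168 = 2·65 + 38, 65 = 1·38 + 27, 38 = 1·27 + 11, 27 = 2·11 + 5, 11 = 2·5 + 1, 5 = 5·1 + 0.
Working back up the chain: 1 = 11 − 2·5 = 11 − 2·(27 − 2·11) = −2·27 + 5·11 = −2·27 + 5·(38 − 1·27) = 5·38 − 7·27 = 5·38 − 7·(65 − 1·38) = −7·65 + 12·38 = −7·65 + 12·(168 − 2·65) = 12·168 − 31·65. So 168·12 + 65·(-31) = 1.
Multiplying through by 47: s = 12·47 = 564, t = (-31)·47 = -1457 is a solution.
Shifting by a multiple of (65, −168) keeps it a solution: s = 564 − 8·65 = 44, t = -1457 + 8·168 = -113.
Indeed 168·44 + 65·(-113) = 7392 − 7345 = 47.

s = 44, t = -113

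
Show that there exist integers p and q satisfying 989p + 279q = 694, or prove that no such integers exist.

p = 89, q = -313

Since gcd(989, 279) = 1, every integer is an integer combination of 989 and 279.
Euclidean algorithm: 989 = 3·279 + 152, 279 = 1·152 + 127, 152 = 1·127 + 25, 127 = 5·25 + 2, 25 = 12·2 + 1, 2 = 2·1 + 0.
Working back up the chain: 1 = 25 − 12·2 = 25 − 12·(127 − 5·25) = −12·127 + 61·25 = −12·127 + 61·(152 − 1·127) = 61·152 − 73·127 = 61·152 − 73·(279 − 1·152) = −73·279 + 134·152 = −73·279 + 134·(989 − 3·279) = 134·989 − 475·279. So 989·134 + 279·(-475) = 1.
Times 694: 989·92996 + 279·(-329650) = 694, so (92996, -329650) solves it.
The general solution is p = 92996 + 279k, q = -329650 − 989k; taking k = -333 gives the smaller pair p = 89, q = -313.
Indeed 989·89 + 279·(-313) = 88021 − 87327 = 694.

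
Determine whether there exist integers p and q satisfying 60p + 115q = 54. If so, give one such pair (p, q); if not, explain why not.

No such integers exist.

Any value of 60p + 115q is a multiple of gcd(60, 115) = 5.
But 54 = 5·10 + 4, so 5 ∤ 54.
Therefore 60p + 115q = 54 has no solution in integers.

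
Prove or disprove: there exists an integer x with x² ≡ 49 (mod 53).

x = 7

Take x = 7. Then 7² = 49, and since 0 ≤ 49 < 53 this is already reduced: 7² ≡ 49 (mod 53).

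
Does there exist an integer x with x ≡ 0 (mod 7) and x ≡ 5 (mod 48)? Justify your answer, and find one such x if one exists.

gcd(7, 48) = 1, so the Chinese Remainder Theorem guarantees exactly one residue class mod 336 satisfying both.
Any solution of the first congruence is x = 0 + 7t; substituting into the second, 7t ≡ 5 − 0 ≡ 5 (mod 48).
Note 7·7 = 49 ≡ 1 (mod 48) (as 49 − 1 = 1·48), so 7⁻¹ ≡ 7.
Therefore t ≡ 7·5 = 35 (mod 48).
With t = 35: x = 0 + 7·35 = 245.
Verify: 245 = 35·7 + 0 and 245 = 5·48 + 5. ✓

x = 245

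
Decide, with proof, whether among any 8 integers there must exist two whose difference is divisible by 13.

No; for instance {65, 66, 67, 68, 69, 70, 71, 72} is a counterexample.

Consider the 8 integers 65, 66, …, 72. They lie in distinct residue classes modulo 13, since 8 ≤ 13.
The differences between them range over 1, …, 7, none of which is divisible by 13.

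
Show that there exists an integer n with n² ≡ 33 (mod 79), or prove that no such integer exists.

Apply Euler's criterion with the prime 79: 33 is a quadratic residue iff 33^39 ≡ 1 (mod 79), and a non-residue iff it is ≡ −1.
Squaring successively (mod 79): 33^2 = 1089 ≡ 62; 33^4 ≡ 62² = 3844 ≡ 52; 33^8 ≡ 52² = 2704 ≡ 18; 33^16 ≡ 18² = 324 ≡ 8; 33^32 ≡ 8² = 64 ≡ 64.
Since 39 = 32 + 4 + 2 + 1, 33^39 ≡ 64 · 52 · 62 · 33; multiplying out mod 79: 64·52 = 3328 ≡ 10, then 10·62 = 620 ≡ 67, then 67·33 = 2211 ≡ 78. Thus 33^39 ≡ 78 ≡ −1 (mod 79).
By Euler's criterion 33 is a quadratic non-residue mod 79: no n satisfies n² ≡ 33 (mod 79).

No, no such integer exists.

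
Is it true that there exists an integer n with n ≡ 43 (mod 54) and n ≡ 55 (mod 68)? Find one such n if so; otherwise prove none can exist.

Here gcd(54, 68) = 2, and both 43 and 55 leave remainder 1 mod 2, so the system is consistent.
The integers ≡ 43 (mod 54) are 43, 97, 151, 205, 259, …; their remainders mod 68 are 43, 29, 15, 1, 55, so n = 259 is the first that is ≡ 55 (mod 68).
Indeed 259 ≡ 43 (mod 54) and 259 ≡ 55 (mod 68).

n = 259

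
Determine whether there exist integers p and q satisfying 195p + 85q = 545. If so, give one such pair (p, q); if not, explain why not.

Since gcd(195, 85) = 5 and 545 = 5·109, Bézout's identity guarantees a solution.
Dividing through by 5 reduces the equation to 39p + 17q = 109.
Run the Euclidean algorithm on 39 and 17: 39 = 2·17 + 5, 17 = 3·5 + 2, 5 = 2·2 + 1, 2 = 2·1 + 0.
Unwinding: 1 = 5 − 2·2 = 5 − 2·(17 − 3·5) = −2·17 + 7·5 = −2·17 + 7·(39 − 2·17) = 7·39 − 16·17, i.e. 39·7 + 17·(-16) = 1.
Times 109: 39·763 + 17·(-1744) = 109, so (763, -1744) solves it.
Subtracting 44·17 from p and adding 44·39 to q gives the tidier solution (15, -28).
Check: 195·15 + 85·(-28) = 2925 − 2380 = 545. ✓

p = 15, q = -28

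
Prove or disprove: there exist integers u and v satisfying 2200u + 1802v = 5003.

There are no such integers.

Both 2200 and 1802 are divisible by gcd(2200, 1802) = 2, hence so is any combination 2200u + 1802v.
But 5003 = 2·2501 + 1, so 2 ∤ 5003.
Hence no integers u, v satisfy the equation.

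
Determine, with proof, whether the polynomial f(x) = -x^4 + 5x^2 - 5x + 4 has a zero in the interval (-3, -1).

Yes, f has a root in the interval.

f(-3) = -17 and f(-1) = 13, which have opposite signs.
As a polynomial, f is continuous on every closed interval.
By the Intermediate Value Theorem, f takes the value 0 somewhere in the open interval.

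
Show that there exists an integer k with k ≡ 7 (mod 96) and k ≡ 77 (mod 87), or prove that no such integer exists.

No such integer exists.

Reduce both congruences modulo 3, which divides 96 and 87: they say k ≡ 7 (mod 3) and k ≡ 77 (mod 3).
These are incompatible: 7 − 77 = -70 is not divisible by 3.
Therefore no such k exists.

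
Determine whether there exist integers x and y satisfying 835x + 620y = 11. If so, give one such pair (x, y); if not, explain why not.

No such integers exist.

Both 835 and 620 are divisible by gcd(835, 620) = 5, hence so is any combination 835x + 620y.
However 11 leaves remainder 1 on division by 5.
Hence no integers x, y satisfy the equation.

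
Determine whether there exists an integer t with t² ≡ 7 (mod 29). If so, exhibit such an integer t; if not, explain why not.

t = 23

t = 23 works: 23² = 529, and 529 − 7 = 522 = 18·29.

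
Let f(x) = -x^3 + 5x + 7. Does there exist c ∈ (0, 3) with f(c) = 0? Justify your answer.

f(0) = 7 and f(3) = -5, which have opposite signs.
f is continuous everywhere (it is a polynomial), in particular on [0, 3].
By the Intermediate Value Theorem f must vanish at some point of (0, 3).

Such a root exists.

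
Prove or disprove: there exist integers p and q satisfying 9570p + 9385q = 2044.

No such integers exist.

Any value of 9570p + 9385q is a multiple of gcd(9570, 9385) = 5.
But 2044 is not a multiple of 5 (it leaves remainder 4).
Therefore 9570p + 9385q = 2044 has no solution in integers.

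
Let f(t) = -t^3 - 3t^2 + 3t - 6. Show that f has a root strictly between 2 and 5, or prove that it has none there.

No.

f(2) = -20 and f(5) = -191, both negative, so a sign-change argument is unavailable; we show f keeps this sign on the whole interval.
Shift to the endpoint 2: with t = 2 + u (0 < u < 3), one computes f(2 + u) = -u^3 - 9u^2 - 21u - 20.
The nonzero coefficients here are all negative, so for u > 0 every term is negative (or zero), and the constant term -20 is strictly negative.
So f is strictly negative on (2, 5); no root exists in the interval.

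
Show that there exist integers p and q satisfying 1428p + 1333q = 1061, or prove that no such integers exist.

1428 and 1333 are coprime, so 1428p + 1333q ranges over all of ℤ.
Run the Euclidean algorithm on 1428 and 1333: 1428 = 1·1333 + 95, 1333 = 14·95 + 3, 95 = 31·3 + 2, 3 = 1·2 + 1, 2 = 2·1 + 0.
Back-substituting, 1 = 3 − 1·2 = 3 − (95 − 31·3) = −95 + 32·3 = −95 + 32·(1333 − 14·95) = 32·1333 − 449·95 = 32·1333 − 449·(1428 − 1·1333) = −449·1428 + 481·1333; that is, 1428·(-449) + 1333·481 = 1.
Scaling by 1061 gives the particular solution (p, q) = (-476389, 510341).
The general solution is p = -476389 + 1333k, q = 510341 − 1428k; taking k = 358 gives the smaller pair p = 825, q = -883.
Indeed 1428·825 + 1333·(-883) = 1178100 − 1177039 = 1061.

p = 825, q = -883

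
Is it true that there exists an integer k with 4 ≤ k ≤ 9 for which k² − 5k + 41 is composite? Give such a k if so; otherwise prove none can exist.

k = 9

At k = 9: 9² − 5·9 + 41 = 77 = 7·11, which is composite.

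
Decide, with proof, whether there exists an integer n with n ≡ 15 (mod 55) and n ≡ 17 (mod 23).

gcd(55, 23) = 1, so the Chinese Remainder Theorem guarantees exactly one residue class mod 1265 satisfying both.
Write n = 15 + 55t and require 15 + 55t ≡ 17 (mod 23), i.e. 55t ≡ 2 (mod 23).
55 ≡ 9 (mod 23), so this reads 9t ≡ 2 (mod 23). Note 9·18 = 162 ≡ 1 (mod 23) (as 162 − 1 = 7·23), so 9⁻¹ ≡ 18.
Therefore t ≡ 18·2 = 36 ≡ 13 (mod 23).
Taking t = 13 gives n = 15 + 55·13 = 730.
Indeed 730 ≡ 15 (mod 55) and 730 ≡ 17 (mod 23).

n = 730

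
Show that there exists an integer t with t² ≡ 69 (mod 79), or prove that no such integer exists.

There is no such integer.

79 is prime, so by Euler's criterion 69 is a square mod 79 iff 69^((79−1)/2) = 69^39 ≡ 1 (mod 79).
Squaring successively (mod 79): 69^2 = 4761 ≡ 21; 69^4 ≡ 21² = 441 ≡ 46; 69^8 ≡ 46² = 2116 ≡ 62; 69^16 ≡ 62² = 3844 ≡ 52; 69^32 ≡ 52² = 2704 ≡ 18.
Since 39 = 32 + 4 + 2 + 1, 69^39 ≡ 18 · 46 · 21 · 69; multiplying out mod 79: 18·46 = 828 ≡ 38, then 38·21 = 798 ≡ 8, then 8·69 = 552 ≡ 78. Thus 69^39 ≡ 78 ≡ −1 (mod 79).
The value −1 means 69 is a non-residue modulo 79, so t² ≡ 69 (mod 79) is impossible.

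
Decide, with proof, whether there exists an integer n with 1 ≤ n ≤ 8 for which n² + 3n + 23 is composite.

At n = 6: 6² + 3·6 + 23 = 77 = 7·11, which is composite.

n = 6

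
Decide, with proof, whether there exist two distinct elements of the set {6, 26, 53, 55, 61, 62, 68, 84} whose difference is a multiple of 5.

6 mod 5 = 1 and 26 mod 5 = 1, so 26 − 6 = 20 = 4·5.

Yes: 6 and 26.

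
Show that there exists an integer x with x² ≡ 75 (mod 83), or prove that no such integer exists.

x = 65

x = 65 works: 65² = 4225, and 4225 − 75 = 4150 = 50·83.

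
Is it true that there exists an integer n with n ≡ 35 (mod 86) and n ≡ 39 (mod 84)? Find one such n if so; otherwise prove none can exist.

n = 207

Here gcd(86, 84) = 2, and both 35 and 39 leave remainder 1 mod 2, so the system is consistent.
List candidates n ≡ 35 (mod 86): 35, 121, 207. Modulo 84 these are 35, 37, 39; 207 gives 39 as required.
Verify: 207 = 2·86 + 35 and 207 = 2·84 + 39. ✓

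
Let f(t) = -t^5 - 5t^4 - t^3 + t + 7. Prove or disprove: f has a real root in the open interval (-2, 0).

Such a root exists.

f(-2) = -35 and f(0) = 7, which have opposite signs.
f is continuous everywhere (it is a polynomial), in particular on [-2, 0].
By the Intermediate Value Theorem, f takes the value 0 somewhere in the open interval.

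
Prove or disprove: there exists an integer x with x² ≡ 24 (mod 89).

There is no such integer.

Apply Euler's criterion with the prime 89: 24 is a quadratic residue iff 24^44 ≡ 1 (mod 89), and a non-residue iff it is ≡ −1.
Squaring successively (mod 89): 24^2 = 576 ≡ 42; 24^4 ≡ 42² = 1764 ≡ 73; 24^8 ≡ 73² = 5329 ≡ 78; 24^16 ≡ 78² = 6084 ≡ 32; 24^32 ≡ 32² = 1024 ≡ 45.
Since 44 = 32 + 8 + 4, 24^44 ≡ 45 · 78 · 73; multiplying out mod 89: 45·78 = 3510 ≡ 39, then 39·73 = 2847 ≡ 88. Thus 24^44 ≡ 88 ≡ −1 (mod 89).
The value −1 means 24 is a non-residue modulo 89, so x² ≡ 24 (mod 89) is impossible.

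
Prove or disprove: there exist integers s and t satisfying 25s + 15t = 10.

gcd(25, 15) = 5, and 5 divides 10, so integer solutions exist.
Dividing through by 5 reduces the equation to 5s + 3t = 2.
Dividing repeatedly: 5 = 1·3 + 2, 3 = 1·2 + 1, 2 = 2·1 + 0.
Unwinding: 1 = 3 − 1·2 = 3 − (5 − 1·3) = −5 + 2·3, i.e. 5·(-1) + 3·2 = 1.
Multiplying through by 2: s = (-1)·2 = -2, t = 2·2 = 4 is a solution.
Adding 1·3 to s and subtracting 1·5 from t gives the tidier solution (1, -1).
Indeed 25·1 + 15·(-1) = 25 − 15 = 10.

s = 1, t = -1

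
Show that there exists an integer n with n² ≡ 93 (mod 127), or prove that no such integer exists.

No, no such integer exists.

Apply Euler's criterion with the prime 127: 93 is a quadratic residue iff 93^63 ≡ 1 (mod 127), and a non-residue iff it is ≡ −1.
Repeated squaring mod 127: 93^2 = 8649 ≡ 13; 93^4 ≡ 13² = 169 ≡ 42; 93^8 ≡ 42² = 1764 ≡ 113; 93^16 ≡ 113² = 12769 ≡ 69; 93^32 ≡ 69² = 4761 ≡ 62.
Since 63 = 32 + 16 + 8 + 4 + 2 + 1, 93^63 ≡ 62 · 69 · 113 · 42 · 13 · 93; multiplying out mod 127: 62·69 = 4278 ≡ 87, then 87·113 = 9831 ≡ 52, then 52·42 = 2184 ≡ 25, then 25·13 = 325 ≡ 71, then 71·93 = 6603 ≡ 126. Thus 93^63 ≡ 126 ≡ −1 (mod 127).
By Euler's criterion 93 is a quadratic non-residue mod 127: no n satisfies n² ≡ 93 (mod 127).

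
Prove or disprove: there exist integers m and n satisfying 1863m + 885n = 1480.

There are no such integers.

Both 1863 and 885 are divisible by gcd(1863, 885) = 3, hence so is any combination 1863m + 885n.
But 1480 is not a multiple of 3 (it leaves remainder 1).
So the equation is unsolvable over ℤ.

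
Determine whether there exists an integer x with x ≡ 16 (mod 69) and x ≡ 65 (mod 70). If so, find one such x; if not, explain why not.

x = 1465

gcd(69, 70) = 1, so the Chinese Remainder Theorem guarantees exactly one residue class mod 4830 satisfying both.
Any solution of the first congruence is x = 16 + 69t; substituting into the second, 69t ≡ 65 − 16 ≡ 49 (mod 70).
Note 69·69 = 4761 ≡ 1 (mod 70) (as 4761 − 1 = 68·70), so 69⁻¹ ≡ 69.
Multiplying by 69: t ≡ 69·49 = 3381 ≡ 21 (mod 70).
With t = 21: x = 16 + 69·21 = 1465.
Verify: 1465 = 21·69 + 16 and 1465 = 20·70 + 65. ✓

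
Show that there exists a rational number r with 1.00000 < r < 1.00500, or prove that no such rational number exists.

r = 202/201

Look for a denominator N such that an integer falls strictly between N·1.00000 and N·1.00500. N = 201 works: 201·1.00000 = 201.00000 < 202 < 202.00500 = 201·1.00500.
So r = 202/201 works: it is a ratio of integers, and dividing 201·1.00000 < 202 < 201·1.00500 through by 201 gives 1.00000 < 202/201 < 1.00500.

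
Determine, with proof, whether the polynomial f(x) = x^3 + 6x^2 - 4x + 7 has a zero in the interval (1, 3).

f has no root in that interval.

The endpoint values f(1) = 10 and f(3) = 76 are both positive. Claim: f(x) > 0 for every x in (1, 3).
Shift to the endpoint 1: with x = 1 + u (0 < u < 2), one computes f(1 + u) = u^3 + 9u^2 + 11u + 10.
All 4 nonzero coefficients of this polynomial in u are positive; hence for u > 0 the value is a sum of positive terms (the constant 10 among them).
Therefore f(x) > 0 throughout (1, 3), and f has no zero there.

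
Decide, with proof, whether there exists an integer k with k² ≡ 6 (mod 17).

Computing k² mod 17 for k = 0, 1, …, 8 (enough, by the symmetry k ↦ 17 − k) gives 0, 1, 4, 9, 16, 8, 2, 15, 13.
The set of squares mod 17 is therefore {0, 1, 2, 4, 8, 9, 13, 15, 16}, which does not contain 6.
Therefore k² ≡ 6 (mod 17) has no solution.

No such integer exists.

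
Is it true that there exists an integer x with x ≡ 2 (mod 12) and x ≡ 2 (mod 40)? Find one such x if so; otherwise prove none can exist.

gcd(12, 40) = 4. A simultaneous solution exists iff 2 ≡ 2 (mod 4); here 2 mod 4 = 2 = 2 mod 4, so it does.
In fact x = 2 itself already satisfies 2 mod 40 = 2.
Indeed 2 ≡ 2 (mod 12) and 2 ≡ 2 (mod 40).

x = 2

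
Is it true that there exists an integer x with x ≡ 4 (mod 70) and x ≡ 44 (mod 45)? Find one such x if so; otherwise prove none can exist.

x = 494

gcd(70, 45) = 5. A simultaneous solution exists iff 4 ≡ 44 (mod 5); here 4 mod 5 = 4 = 44 mod 5, so it does.
The integers ≡ 4 (mod 70) are 4, 74, 144, 214, 284, 354, 424, 494, …; their remainders mod 45 are 4, 29, 9, 34, 14, 39, 19, 44, so x = 494 is the first that is ≡ 44 (mod 45).
Indeed 494 ≡ 4 (mod 70) and 494 ≡ 44 (mod 45).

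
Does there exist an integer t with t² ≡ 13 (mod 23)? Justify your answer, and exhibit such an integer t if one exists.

t = 6

t = 6 works: 6² = 36, and 36 − 13 = 23 = 1·23.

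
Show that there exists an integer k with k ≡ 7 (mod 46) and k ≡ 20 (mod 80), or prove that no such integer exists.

Both moduli are multiples of 2 = gcd(46, 80), so any solution would satisfy k ≡ 7 and k ≡ 20 modulo 2 simultaneously.
But 7 mod 2 = 1 while 20 mod 2 = 0, a contradiction.
So no integer satisfies both congruences.

No such integer exists.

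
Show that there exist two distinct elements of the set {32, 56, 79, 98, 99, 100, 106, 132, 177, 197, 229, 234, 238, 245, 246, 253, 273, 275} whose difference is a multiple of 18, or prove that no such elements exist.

Two integers differ by a multiple of 18 exactly when they have the same residue mod 18. The residues are 32↦14, 56↦2, 79↦7, 98↦8, 99↦9, 100↦10, 106↦16, 132↦6, 177↦15, 197↦17, 229↦13, 234↦0, 238↦4, 245↦11, 246↦12, 253↦1, 273↦3, 275↦5.
All 18 residues are distinct, so no two elements differ by a multiple of 18.

No, no such pair exists.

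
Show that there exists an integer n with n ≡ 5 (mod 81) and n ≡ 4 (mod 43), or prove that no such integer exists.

Since 81 and 43 share no common factor, CRT says the pair of congruences has a solution (unique mod 3483).
Write n = 5 + 81t and require 5 + 81t ≡ 4 (mod 43), i.e. 81t ≡ 42 (mod 43).
81 ≡ 38 (mod 43), so this reads 38t ≡ 42 (mod 43). Since 38·17 = 646 = 15·43 + 1, the inverse of 38 mod 43 is 17.
Multiplying by 17: t ≡ 17·42 = 714 ≡ 26 (mod 43).
Taking t = 26 gives n = 5 + 81·26 = 2111.
Check: 2111 mod 81 = 5, 2111 mod 43 = 4. ✓

n = 2111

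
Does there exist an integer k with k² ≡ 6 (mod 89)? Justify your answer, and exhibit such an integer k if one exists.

There is no such integer.

89 is prime, so by Euler's criterion 6 is a square mod 89 iff 6^((89−1)/2) = 6^44 ≡ 1 (mod 89).
Repeated squaring mod 89: 6^2 = 36 ≡ 36; 6^4 ≡ 36² = 1296 ≡ 50; 6^8 ≡ 50² = 2500 ≡ 8; 6^16 ≡ 8² = 64 ≡ 64; 6^32 ≡ 64² = 4096 ≡ 2.
Since 44 = 32 + 8 + 4, 6^44 ≡ 2 · 8 · 50; multiplying out mod 89: 2·8 = 16 ≡ 16, then 16·50 = 800 ≡ 88. Thus 6^44 ≡ 88 ≡ −1 (mod 89).
The value −1 means 6 is a non-residue modulo 89, so k² ≡ 6 (mod 89) is impossible.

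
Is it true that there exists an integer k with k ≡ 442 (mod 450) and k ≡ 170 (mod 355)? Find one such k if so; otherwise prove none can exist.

Both moduli are multiples of 5 = gcd(450, 355), so any solution would satisfy k ≡ 442 and k ≡ 170 modulo 5 simultaneously.
However 442 ≡ 2 and 170 ≡ 0 (mod 5), and 2 ≠ 0.
Therefore no such k exists.

There is no such integer.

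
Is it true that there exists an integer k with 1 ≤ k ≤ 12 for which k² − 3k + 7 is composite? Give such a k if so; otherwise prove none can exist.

k = 6

At k = 6: 6² − 3·6 + 7 = 25 = 5·5, which is composite.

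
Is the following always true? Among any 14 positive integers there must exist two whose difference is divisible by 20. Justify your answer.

Take the 14 consecutive integers 54, 55, …, 67: their residues mod 20 are all distinct because 14 ≤ 20.
The differences between them range over 1, …, 13, none of which is divisible by 20.

No; for instance {54, 55, 56, 57, 58, 59, 60, 61, 62, 63, 64, 65, 66, 67} is a counterexample.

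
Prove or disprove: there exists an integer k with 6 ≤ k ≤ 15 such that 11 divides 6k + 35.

k = 7

At k = 6 the value 71 is not a multiple of 11. k = 7 works, since 6·7 + 35 = 77 = 7·11.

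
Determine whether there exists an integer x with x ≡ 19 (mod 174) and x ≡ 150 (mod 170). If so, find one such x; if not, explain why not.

gcd(174, 170) = 2. If x ≡ 19 (mod 174) and x ≡ 150 (mod 170), then x ≡ 19 (mod 2) and x ≡ 150 (mod 2).
But 19 mod 2 = 1 while 150 mod 2 = 0, a contradiction.
So no integer satisfies both congruences.

No such integer exists.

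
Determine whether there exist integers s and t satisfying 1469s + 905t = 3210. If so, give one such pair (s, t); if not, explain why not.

Since gcd(1469, 905) = 1, every integer is an integer combination of 1469 and 905.
Dividing repeatedly: 1469 = 1·905 + 564, 905 = 1·564 + 341, 564 = 1·341 + 223, 341 = 1·223 + 118, 223 = 1·118 + 105, 118 = 1·105 + 13, 105 = 8·13 + 1, 13 = 13·1 + 0.
Back-substituting, 1 = 105 − 8·13 = 105 − 8·(118 − 1·105) = −8·118 + 9·105 = −8·118 + 9·(223 − 1·118) = 9·223 − 17·118 = 9·223 − 17·(341 − 1·223) = −17·341 + 26·223 = −17·341 + 26·(564 − 1·341) = 26·564 − 43·341 = 26·564 − 43·(905 − 1·564) = −43·905 + 69·564 = −43·905 + 69·(1469 − 1·905) = 69·1469 − 112·905; that is, 1469·69 + 905·(-112) = 1.
Times 3210: 1469·221490 + 905·(-359520) = 3210, so (221490, -359520) solves it.
The general solution is s = 221490 + 905k, t = -359520 − 1469k; taking k = -244 gives the smaller pair s = 670, t = -1084.
Check: 1469·670 + 905·(-1084) = 984230 − 981020 = 3210. ✓

s = 670, t = -1084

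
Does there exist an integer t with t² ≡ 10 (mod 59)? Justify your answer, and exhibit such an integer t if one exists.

Apply Euler's criterion with the prime 59: 10 is a quadratic residue iff 10^29 ≡ 1 (mod 59), and a non-residue iff it is ≡ −1.
Squaring successively (mod 59): 10^2 = 100 ≡ 41; 10^4 ≡ 41² = 1681 ≡ 29; 10^8 ≡ 29² = 841 ≡ 15; 10^16 ≡ 15² = 225 ≡ 48.
Since 29 = 16 + 8 + 4 + 1, 10^29 ≡ 48 · 15 · 29 · 10; multiplying out mod 59: 48·15 = 720 ≡ 12, then 12·29 = 348 ≡ 53, then 53·10 = 530 ≡ 58. Thus 10^29 ≡ 58 ≡ −1 (mod 59).
The value −1 means 10 is a non-residue modulo 59, so t² ≡ 10 (mod 59) is impossible.

No, no such integer exists.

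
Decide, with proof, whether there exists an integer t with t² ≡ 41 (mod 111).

No, no such integer exists.

Work modulo the divisor 3 of 111. If t² ≡ 41 (mod 111) then t² ≡ 2 (mod 3).
Since (3 − t)² ≡ t² (mod 3), it suffices to square t = 0, 1, …, 1: the residues are 0, 1.
The set of squares mod 3 is therefore {0, 1}, which does not contain 2.
Hence no integer t has t² ≡ 41 (mod 111).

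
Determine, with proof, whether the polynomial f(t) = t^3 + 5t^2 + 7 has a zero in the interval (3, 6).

f has no root in that interval.

f(3) = 79 and f(6) = 403, both positive, so a sign-change argument is unavailable; we show f keeps this sign on the whole interval.
Shift to the endpoint 3: with t = 3 + u (0 < u < 3), one computes f(3 + u) = u^3 + 14u^2 + 57u + 79.
The nonzero coefficients here are all positive, so for u > 0 every term is positive (or zero), and the constant term 79 is strictly positive.
Therefore f(t) > 0 throughout (3, 6), and f has no zero there.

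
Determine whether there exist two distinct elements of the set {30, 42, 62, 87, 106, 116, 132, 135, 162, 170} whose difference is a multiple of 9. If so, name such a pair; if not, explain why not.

42 mod 9 = 6 and 87 mod 9 = 6, so 87 − 42 = 45 = 5·9.

42 and 87 are such a pair.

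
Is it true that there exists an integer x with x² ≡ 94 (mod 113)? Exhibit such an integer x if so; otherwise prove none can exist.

Apply Euler's criterion with the prime 113: 94 is a quadratic residue iff 94^56 ≡ 1 (mod 113), and a non-residue iff it is ≡ −1.
Repeated squaring mod 113: 94^2 = 8836 ≡ 22; 94^4 ≡ 22² = 484 ≡ 32; 94^8 ≡ 32² = 1024 ≡ 7; 94^16 ≡ 7² = 49 ≡ 49; 94^32 ≡ 49² = 2401 ≡ 28.
Since 56 = 32 + 16 + 8, 94^56 ≡ 28 · 49 · 7; multiplying out mod 113: 28·49 = 1372 ≡ 16, then 16·7 = 112 ≡ 112. Thus 94^56 ≡ 112 ≡ −1 (mod 113).
The value −1 means 94 is a non-residue modulo 113, so x² ≡ 94 (mod 113) is impossible.

There is no such integer.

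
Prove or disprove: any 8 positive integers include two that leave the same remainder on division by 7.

Yes, this is always true.

There are exactly 7 possible remainders on division by 7.
Placing 8 integers into 7 classes, some class receives at least two — say a and b.
That is, a and b leave the same remainder on division by 7, as claimed.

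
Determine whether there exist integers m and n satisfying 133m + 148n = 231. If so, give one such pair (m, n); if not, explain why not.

m = 103, n = -91

Since gcd(133, 148) = 1, every integer is an integer combination of 133 and 148.
Dividing repeatedly: 148 = 1·133 + 15, 133 = 8·15 + 13, 15 = 1·13 + 2, 13 = 6·2 + 1, 2 = 2·1 + 0.
Working back up the chain: 1 = 13 − 6·2 = 13 − 6·(15 − 1·13) = −6·15 + 7·13 = −6·15 + 7·(133 − 8·15) = 7·133 − 62·15 = 7·133 − 62·(148 − 1·133) = −62·148 + 69·133. So 133·69 + 148·(-62) = 1.
Multiplying through by 231: m = 69·231 = 15939, n = (-62)·231 = -14322 is a solution.
Subtracting 107·148 from m and adding 107·133 to n gives the tidier solution (103, -91).
Check: 133·103 + 148·(-91) = 13699 − 13468 = 231. ✓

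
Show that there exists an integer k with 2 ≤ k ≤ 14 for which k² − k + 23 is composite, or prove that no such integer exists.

k = 12

At k = 12: 12² − 12 + 23 = 155 = 5·31, which is composite.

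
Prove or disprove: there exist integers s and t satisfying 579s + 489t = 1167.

s = 51, t = -58

gcd(579, 489) = 3, and 3 divides 1167, so integer solutions exist.
Dividing through by 3 reduces the equation to 193s + 163t = 389.
Dividing repeatedly: 193 = 1·163 + 30, 163 = 5·30 + 13, 30 = 2·13 + 4, 13 = 3·4 + 1, 4 = 4·1 + 0.
Unwinding: 1 = 13 − 3·4 = 13 − 3·(30 − 2·13) = −3·30 + 7·13 = −3·30 + 7·(163 − 5·30) = 7·163 − 38·30 = 7·163 − 38·(193 − 1·163) = −38·193 + 45·163, i.e. 193·(-38) + 163·45 = 1.
Scaling by 389 gives the particular solution (s, t) = (-14782, 17505).
Adding 91·163 to s and subtracting 91·193 from t gives the tidier solution (51, -58).
Check: 579·51 + 489·(-58) = 29529 − 28362 = 1167. ✓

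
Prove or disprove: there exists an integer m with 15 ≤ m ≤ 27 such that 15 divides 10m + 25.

m = 17

For m = 15, 16 the values 175, 185 are not multiples of 15. At m = 17 we get 10·17 + 25 = 195, and 195 = 15·13.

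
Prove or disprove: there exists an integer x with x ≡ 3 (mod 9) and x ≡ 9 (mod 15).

gcd(9, 15) = 3. A simultaneous solution exists iff 3 ≡ 9 (mod 3); here 3 mod 3 = 0 = 9 mod 3, so it does.
List candidates x ≡ 3 (mod 9): 3, 12, 21, 30, 39. Modulo 15 these are 3, 12, 6, 0, 9; 39 gives 9 as required.
Verify: 39 = 4·9 + 3 and 39 = 2·15 + 9. ✓

x = 39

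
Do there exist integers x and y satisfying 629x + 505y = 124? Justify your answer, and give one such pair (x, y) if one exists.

x = 1, y = -1

629 and 505 are coprime, so 629x + 505y ranges over all of ℤ.
Run the Euclidean algorithm on 629 and 505: 629 = 1·505 + 124, 505 = 4·124 + 9, 124 = 13·9 + 7, 9 = 1·7 + 2, 7 = 3·2 + 1, 2 = 2·1 + 0.
Back-substituting, 1 = 7 − 3·2 = 7 − 3·(9 − 1·7) = −3·9 + 4·7 = −3·9 + 4·(124 − 13·9) = 4·124 − 55·9 = 4·124 − 55·(505 − 4·124) = −55·505 + 224·124 = −55·505 + 224·(629 − 1·505) = 224·629 − 279·505; that is, 629·224 + 505·(-279) = 1.
Multiplying through by 124: x = 224·124 = 27776, y = (-279)·124 = -34596 is a solution.
The general solution is x = 27776 + 505k, y = -34596 − 629k; taking k = -55 gives the smaller pair x = 1, y = -1.
Check: 629·1 + 505·(-1) = 629 − 505 = 124. ✓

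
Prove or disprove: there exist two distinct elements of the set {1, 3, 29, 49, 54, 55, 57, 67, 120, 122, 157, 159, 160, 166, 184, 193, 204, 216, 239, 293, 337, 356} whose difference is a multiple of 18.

Both 1 and 55 leave remainder 1 on division by 18; their difference 54 = 3·18 is a multiple of 18.

Yes: 1 and 55.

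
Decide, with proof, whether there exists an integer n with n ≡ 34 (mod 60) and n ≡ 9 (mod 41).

n = 214

gcd(60, 41) = 1, so the Chinese Remainder Theorem guarantees exactly one residue class mod 2460 satisfying both.
Any solution of the first congruence is n = 34 + 60t; substituting into the second, 60t ≡ 9 − 34 ≡ 16 (mod 41).
60 ≡ 19 (mod 41), so this reads 19t ≡ 16 (mod 41). Note 19·13 = 247 ≡ 1 (mod 41) (as 247 − 1 = 6·41), so 19⁻¹ ≡ 13.
Therefore t ≡ 13·16 = 208 ≡ 3 (mod 41).
Taking t = 3 gives n = 34 + 60·3 = 214.
Verify: 214 = 3·60 + 34 and 214 = 5·41 + 9. ✓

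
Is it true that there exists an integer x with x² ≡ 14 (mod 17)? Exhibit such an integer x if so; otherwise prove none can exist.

Squares mod 17 repeat after x = 8 (as (−x)² = x²); for x = 0..8 they are 0, 1, 4, 9, 16, 8, 2, 15, 13.
So the quadratic residues mod 17 are {0, 1, 2, 4, 8, 9, 13, 15, 16}, and 14 is not among them.
Hence no integer x has x² ≡ 14 (mod 17).

No such integer exists.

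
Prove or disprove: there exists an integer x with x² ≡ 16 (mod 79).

x = 4

Take x = 4. Then 4² = 16, and since 0 ≤ 16 < 79 this is already reduced: 4² ≡ 16 (mod 79).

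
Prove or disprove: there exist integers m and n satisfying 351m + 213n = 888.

m = 62, n = -98

Since gcd(351, 213) = 3 and 888 = 3·296, Bézout's identity guarantees a solution.
Dividing through by 3 reduces the equation to 117m + 71n = 296.
Euclidean algorithm: 117 = 1·71 + 46, 71 = 1·46 + 25, 46 = 1·25 + 21, 25 = 1·21 + 4, 21 = 5·4 + 1, 4 = 4·1 + 0.
Back-substituting, 1 = 21 − 5·4 = 21 − 5·(25 − 1·21) = −5·25 + 6·21 = −5·25 + 6·(46 − 1·25) = 6·46 − 11·25 = 6·46 − 11·(71 − 1·46) = −11·71 + 17·46 = −11·71 + 17·(117 − 1·71) = 17·117 − 28·71; that is, 117·17 + 71·(-28) = 1.
Multiplying through by 296: m = 17·296 = 5032, n = (-28)·296 = -8288 is a solution.
Subtracting 70·71 from m and adding 70·117 to n gives the tidier solution (62, -98).
Check: 351·62 + 213·(-98) = 21762 − 20874 = 888. ✓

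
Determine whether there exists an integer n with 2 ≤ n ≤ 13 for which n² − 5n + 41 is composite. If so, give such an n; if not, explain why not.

n = 7

At n = 7: 7² − 5·7 + 41 = 55 = 5·11, which is composite.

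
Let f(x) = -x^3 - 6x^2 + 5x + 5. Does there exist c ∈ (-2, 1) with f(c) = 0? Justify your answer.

Yes, f has a root in the interval.

f(-2) = -21 and f(1) = 3, which have opposite signs.
f is continuous everywhere (it is a polynomial), in particular on [-2, 1].
By the Intermediate Value Theorem, f takes the value 0 somewhere in the open interval.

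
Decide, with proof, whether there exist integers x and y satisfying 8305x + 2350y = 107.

Both 8305 and 2350 are divisible by gcd(8305, 2350) = 5, hence so is any combination 8305x + 2350y.
But 107 is not a multiple of 5 (it leaves remainder 2).
Therefore 8305x + 2350y = 107 has no solution in integers.

No such integers exist.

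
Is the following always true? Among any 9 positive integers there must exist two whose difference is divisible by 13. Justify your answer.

No, the set {16, 17, 18, 19, 20, 21, 22, 23, 24} is a counterexample.

Take the 9 consecutive integers 16, 17, …, 24: their residues mod 13 are all distinct because 9 ≤ 13.
The differences between them range over 1, …, 8, none of which is divisible by 13.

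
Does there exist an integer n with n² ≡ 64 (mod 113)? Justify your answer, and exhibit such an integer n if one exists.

Take n = 8. Then 8² = 64, and since 0 ≤ 64 < 113 this is already reduced: 8² ≡ 64 (mod 113).

n = 8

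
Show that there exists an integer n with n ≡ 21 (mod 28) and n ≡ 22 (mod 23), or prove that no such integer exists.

The moduli 28 and 23 are coprime, so by the Chinese Remainder Theorem a unique solution modulo 644 exists.
Any solution of the first congruence is n = 21 + 28t; substituting into the second, 28t ≡ 22 − 21 ≡ 1 (mod 23).
28 ≡ 5 (mod 23), so this reads 5t ≡ 1 (mod 23). Note 5·14 = 70 ≡ 1 (mod 23) (as 70 − 1 = 3·23), so 5⁻¹ ≡ 14.
Multiplying by 14: t ≡ 14·1 = 14 (mod 23).
Taking t = 14 gives n = 21 + 28·14 = 413.
Check: 413 mod 28 = 21, 413 mod 23 = 22. ✓

n = 413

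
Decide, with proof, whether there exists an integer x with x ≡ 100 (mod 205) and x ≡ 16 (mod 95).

Reduce both congruences modulo 5, which divides 205 and 95: they say x ≡ 100 (mod 5) and x ≡ 16 (mod 5).
But 100 mod 5 = 0 while 16 mod 5 = 1, a contradiction.
So no integer satisfies both congruences.

There is no such integer.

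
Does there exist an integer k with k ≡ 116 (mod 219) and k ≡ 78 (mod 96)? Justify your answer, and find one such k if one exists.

gcd(219, 96) = 3. If k ≡ 116 (mod 219) and k ≡ 78 (mod 96), then k ≡ 116 (mod 3) and k ≡ 78 (mod 3).
These are incompatible: 116 − 78 = 38 is not divisible by 3.
Therefore no such k exists.

No such integer exists.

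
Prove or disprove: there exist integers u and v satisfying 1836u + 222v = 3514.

gcd(1836, 222) = 6, so every integer of the form 1836u + 222v is a multiple of 6.
But 3514 is not a multiple of 6 (it leaves remainder 4).
Therefore 1836u + 222v = 3514 has no solution in integers.

No, no such integers exist.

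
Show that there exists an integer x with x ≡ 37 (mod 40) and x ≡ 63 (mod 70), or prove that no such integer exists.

No, no such integer exists.

Reduce both congruences modulo 10, which divides 40 and 70: they say x ≡ 37 (mod 10) and x ≡ 63 (mod 10).
However 37 ≡ 7 and 63 ≡ 3 (mod 10), and 7 ≠ 3.
Hence the system has no solution.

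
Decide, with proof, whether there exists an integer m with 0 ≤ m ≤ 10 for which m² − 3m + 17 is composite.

At m = 10: 10² − 3·10 + 17 = 87 = 3·29, which is composite.

m = 10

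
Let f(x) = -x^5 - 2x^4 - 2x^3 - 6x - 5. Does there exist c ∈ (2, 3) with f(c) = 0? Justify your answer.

The endpoint values f(2) = -97 and f(3) = -482 are both negative. Claim: f(x) < 0 for every x in (2, 3).
Shift to the endpoint 2: with x = 2 + u (0 < u < 1), one computes f(2 + u) = -u^5 - 12u^4 - 58u^3 - 140u^2 - 174u - 97.
All 6 nonzero coefficients of this polynomial in u are negative; hence for u > 0 the value is a sum of negative terms (the constant -97 among them).
So f is strictly negative on (2, 3); no root exists in the interval.

No such root exists.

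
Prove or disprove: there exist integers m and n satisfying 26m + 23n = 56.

m = 11, n = -10

Since gcd(26, 23) = 1, every integer is an integer combination of 26 and 23.
Run the Euclidean algorithm on 26 and 23: 26 = 1·23 + 3, 23 = 7·3 + 2, 3 = 1·2 + 1, 2 = 2·1 + 0.
Working back up the chain: 1 = 3 − 1·2 = 3 − (23 − 7·3) = −23 + 8·3 = −23 + 8·(26 − 1·23) = 8·26 − 9·23. So 26·8 + 23·(-9) = 1.
Times 56: 26·448 + 23·(-504) = 56, so (448, -504) solves it.
Shifting by a multiple of (23, −26) keeps it a solution: m = 448 − 19·23 = 11, n = -504 + 19·26 = -10.
Indeed 26·11 + 23·(-10) = 286 − 230 = 56.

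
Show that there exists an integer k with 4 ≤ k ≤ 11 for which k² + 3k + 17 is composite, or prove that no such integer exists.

At k = 9: 9² + 3·9 + 17 = 125 = 5·25, which is composite.

k = 9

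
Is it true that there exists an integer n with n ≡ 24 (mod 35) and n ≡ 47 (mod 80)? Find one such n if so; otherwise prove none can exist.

There is no such integer.

gcd(35, 80) = 5. If n ≡ 24 (mod 35) and n ≡ 47 (mod 80), then n ≡ 24 (mod 5) and n ≡ 47 (mod 5).
However 24 ≡ 4 and 47 ≡ 2 (mod 5), and 4 ≠ 2.
Therefore no such n exists.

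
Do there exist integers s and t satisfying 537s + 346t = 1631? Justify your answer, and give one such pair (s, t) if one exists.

s = 81, t = -121

537 and 346 are coprime, so 537s + 346t ranges over all of ℤ.
Dividing repeatedly: 537 = 1·346 + 191, 346 = 1·191 + 155, 191 = 1·155 + 36, 155 = 4·36 + 11, 36 = 3·11 + 3, 11 = 3·3 + 2, 3 = 1·2 + 1, 2 = 2·1 + 0.
Back-substituting, 1 = 3 − 1·2 = 3 − (11 − 3·3) = −11 + 4·3 = −11 + 4·(36 − 3·11) = 4·36 − 13·11 = 4·36 − 13·(155 − 4·36) = −13·155 + 56·36 = −13·155 + 56·(191 − 1·155) = 56·191 − 69·155 = 56·191 − 69·(346 − 1·191) = −69·346 + 125·191 = −69·346 + 125·(537 − 1·346) = 125·537 − 194·346; that is, 537·125 + 346·(-194) = 1.
Times 1631: 537·203875 + 346·(-316414) = 1631, so (203875, -316414) solves it.
Subtracting 589·346 from s and adding 589·537 to t gives the tidier solution (81, -121).
Check: 537·81 + 346·(-121) = 43497 − 41866 = 1631. ✓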